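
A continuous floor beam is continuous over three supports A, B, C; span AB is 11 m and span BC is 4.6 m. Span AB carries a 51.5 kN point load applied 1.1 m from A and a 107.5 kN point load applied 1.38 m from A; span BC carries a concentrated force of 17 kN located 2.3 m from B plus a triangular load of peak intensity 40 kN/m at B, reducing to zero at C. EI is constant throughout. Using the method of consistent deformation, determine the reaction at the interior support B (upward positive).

R_B = 116.9 kN

Insert a hinge at B; M_B is the redundant, and each span becomes simply supported.
End slopes at the hinge B, treating each span as simply supported:
  span AB: point load 51.5 at a = 1.1: Pab(L + a)/(6LEI) = 102.8/EI
  span AB: point load 107.5 at a = 1.38: Pab(L + a)/(6LEI) = 267.7/EI
  span BC: point load 17 at a = 2.3: Pab(L + b)/(6LEI) = 22.48/EI
  span BC: triangular load, peak 40: w₀L³/(45EI) = 86.52/EI
  relative rotation θ_0 = (370.5 + 109)/EI = 479.5/EI
A unit hogging moment at B produces rotation L₁/(3EI) + L₂/(3EI) = 5.2/EI.
Slope continuity at B: θ_0 = M_B·5.2/EI, so M_B = 479.5/5.2 = 92.21 kN·m (hogging).
Span AB, ΣM about A with M_B applied at B: R_B^{AB}·11 = 205 + 92.21, so R_B^{AB} = 27.02 kN and R_A = 159 − 27.02 = 132 kN.
Span BC, ΣM about C: R_B^{BC}·4.6 = 321.2 + 92.21, so R_B^{BC} = 89.88 kN and R_C = 109 − 89.88 = 19.12 kN.
R_B = 27.02 + 89.88 = 116.9 kN.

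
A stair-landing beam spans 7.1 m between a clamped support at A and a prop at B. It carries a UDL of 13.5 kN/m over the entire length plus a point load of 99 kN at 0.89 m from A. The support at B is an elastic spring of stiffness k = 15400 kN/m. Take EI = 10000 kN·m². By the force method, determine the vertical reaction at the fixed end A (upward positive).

Take the reaction at B as the redundant and release it; the primary structure is a cantilever fixed at A.
Deflection at B on the released cantilever, summing each load's contribution:
  UDL 13.5: wL⁴/(8EI) = 4288/EI
  point load 99 at a = 0.89: Pa²(3L − a)/(6EI) = 266.8/EI
  δ_0 = 4555/EI
Flexibility coefficient — unit upward force at B: δ_{BB} = L³/(3EI) = 119.3/EI.
With EI = 10000 kN·m²: δ_0 = 0.4555 m and δ_{BB} = 0.01193 m/kN.
Compatibility — the spring shortens by R_B/k under the reaction it provides: δ_0 − R_B·δ_{BB} = R_B/k. With 1/k = 0.000065 m/kN, R_B = δ_0 / (δ_{BB} + 1/k) = 0.4555 / (0.01193 + 0.000065) = 37.97 kN.
Vertical equilibrium: R_A = ΣP − R_B = 194.8 − 37.97 = 156.9 kN.

R_A = 156.9 kN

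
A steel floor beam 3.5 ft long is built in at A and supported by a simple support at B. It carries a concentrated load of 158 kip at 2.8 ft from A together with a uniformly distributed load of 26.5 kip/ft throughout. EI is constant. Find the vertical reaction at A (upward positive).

R_A = 104.7 kip

Choose R_B as the redundant. The primary structure is the cantilever fixed at A.
Free-end deflection of the primary structure under the applied loading (downward +):
  point load 158 at a = 2.8: Pa²(3L − a)/(6EI) = 1590/EI
  UDL 26.5: wL⁴/(8EI) = 497.1/EI
  δ_0 = 2087/EI
Tip deflection under a unit load at B: L³/(3EI) = 14.29/EI.
Compatibility at B: δ_0 − R_B·δ_{BB} = 0, so R_B = 2087/14.29 = 146 kip.
Vertical equilibrium: R_A = ΣP − R_B = 250.8 − 146 = 104.7 kip.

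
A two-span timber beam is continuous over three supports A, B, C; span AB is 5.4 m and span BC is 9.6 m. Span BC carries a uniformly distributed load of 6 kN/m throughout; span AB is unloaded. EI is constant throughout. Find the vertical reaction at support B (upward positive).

R_B = 41.6 kN

Insert a hinge at B; M_B is the redundant, and each span becomes simply supported.
End slopes at the hinge B, treating each span as simply supported:
  span BC: UDL 6: wL³/(24EI) = 221.2/EI
  relative rotation θ_0 = (0 + 221.2)/EI = 221.2/EI
A unit hogging moment at B produces rotation L₁/(3EI) + L₂/(3EI) = 5/EI.
Compatibility: M_B·(L₁+L₂)/(3EI) = θ_0, giving M_B = 44.24 kN·m (hogging).
Span AB, ΣM about A with M_B applied at B: R_B^{AB}·5.4 = 0 + 44.24, so R_B^{AB} = 8.192 kN and R_A = 0 − 8.192 = -8.192 kN.
Span BC, ΣM about C: R_B^{BC}·9.6 = 276.5 + 44.24, so R_B^{BC} = 33.41 kN and R_C = 57.6 − 33.41 = 24.19 kN.
R_B = 8.192 + 33.41 = 41.6 kN.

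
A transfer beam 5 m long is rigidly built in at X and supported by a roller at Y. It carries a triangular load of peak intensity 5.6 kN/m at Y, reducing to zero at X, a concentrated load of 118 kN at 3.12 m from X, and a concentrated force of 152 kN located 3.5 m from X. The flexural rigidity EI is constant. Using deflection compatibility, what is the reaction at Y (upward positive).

Remove the prop at Y; the released (primary) structure is a cantilever built in at X.
Primary-structure tip deflection at Y by superposition:
  triangular load, peak 5.6 at the free end: 11w₀L⁴/(120EI) = 320.8/EI
  point load 118 at a = 3.12: Pa²(3L − a)/(6EI) = 2274/EI
  point load 152 at a = 3.5: Pa²(3L − a)/(6EI) = 3569/EI
  δ_0 = 6164/EI
Tip deflection under a unit load at Y: L³/(3EI) = 41.67/EI.
The prop prevents deflection at Y: R_Y = δ_0/δ_{YY} = 6164/41.67 = 147.9 kN.

R_Y = 147.9 kN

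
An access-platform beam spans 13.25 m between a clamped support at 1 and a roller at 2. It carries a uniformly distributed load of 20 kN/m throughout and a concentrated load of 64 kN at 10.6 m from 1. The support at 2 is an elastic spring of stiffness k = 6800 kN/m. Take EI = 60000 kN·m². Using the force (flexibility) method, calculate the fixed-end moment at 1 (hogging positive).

M_1 = 541.8 kN·m

Remove the prop at 2; the released (primary) structure is a cantilever built in at 1.
Free-end deflection of the primary structure under the applied loading (downward +):
  UDL 20: wL⁴/(8EI) = 77055/EI
  point load 64 at a = 10.6: Pa²(3L − a)/(6EI) = 34936/EI
  δ_0 = 111992/EI
Tip deflection under a unit load at 2: L³/(3EI) = 775.4/EI.
With EI = 60000 kN·m²: δ_0 = 1.8665 m and δ_{22} = 0.012923 m/kN.
Compatibility — the spring shortens by R_2/k under the reaction it provides: δ_0 − R_2·δ_{22} = R_2/k. With 1/k = 0.000147 m/kN, R_2 = δ_0 / (δ_{22} + 1/k) = 1.8665 / (0.012923 + 0.000147) = 142.8 kN.
Moment equilibrium about 1: M_1 = Σ(load moments about 1) − R_2·L = 2434 − 142.8×13.25 = 541.8 kN·m.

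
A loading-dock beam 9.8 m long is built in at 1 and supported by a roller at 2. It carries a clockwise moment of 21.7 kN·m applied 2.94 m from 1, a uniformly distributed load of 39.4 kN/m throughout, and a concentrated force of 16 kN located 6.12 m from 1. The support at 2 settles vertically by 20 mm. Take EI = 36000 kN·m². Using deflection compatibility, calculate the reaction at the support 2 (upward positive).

Remove the prop at 2; the released (primary) structure is a cantilever built in at 1.
Primary-structure tip deflection at 2 by superposition:
  clockwise couple 21.7 at a = 2.94: M₀a(2L − a)/(2EI) = 531.4/EI
  UDL 39.4: wL⁴/(8EI) = 45427/EI
  point load 16 at a = 6.12: Pa²(3L − a)/(6EI) = 2325/EI
  δ_0 = 48283/EI
Flexibility coefficient — unit upward force at 2: δ_{22} = L³/(3EI) = 313.7/EI.
With EI = 36000 kN·m²: δ_0 = 1.3412 m and δ_{22} = 0.008715 m/kN.
Compatibility — the beam at 2 must follow the support down by 0.02 m: δ_0 − R_2·δ_{22} = 0.02, so R_2 = (1.3412 − 0.02)/0.008715 = 151.6 kN.

R_2 = 151.6 kN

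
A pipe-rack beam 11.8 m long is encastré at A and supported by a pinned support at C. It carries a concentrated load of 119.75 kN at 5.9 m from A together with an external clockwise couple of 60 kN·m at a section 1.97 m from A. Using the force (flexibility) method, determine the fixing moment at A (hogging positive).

Choose R_C as the redundant. The primary structure is the cantilever fixed at A.
Downward deflection at the released point C due to the loads:
  point load 119.75 at a = 5.9: Pa²(3L − a)/(6EI) = 20495/EI
  clockwise couple 60 at a = 1.97: M₀a(2L − a)/(2EI) = 1278/EI
  δ_0 = 21773/EI
Tip deflection under a unit load at C: L³/(3EI) = 547.7/EI.
Compatibility at C: δ_0 − R_C·δ_{CC} = 0, so R_C = 21773/547.7 = 39.76 kN.
Moment equilibrium about A: M_A = Σ(load moments about A) − R_C·L = 766.5 − 39.76×11.8 = 297.4 kN·m.

M_A = 297.4 kN·m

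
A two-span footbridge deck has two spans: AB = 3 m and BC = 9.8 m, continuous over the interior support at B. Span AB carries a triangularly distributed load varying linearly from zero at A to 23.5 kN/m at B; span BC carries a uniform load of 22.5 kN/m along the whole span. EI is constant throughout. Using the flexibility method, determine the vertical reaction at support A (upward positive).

Take M_B as the redundant. Released structure: two simple spans AB and BC with a hinge at B.
Rotations at B on the released spans (each span's end-slope, ×1/EI):
  span AB: triangular load, peak 23.5: w₀L³/(45EI) = 14.1/EI
  span BC: UDL 22.5: wL³/(24EI) = 882.4/EI
  relative rotation θ_0 = (14.1 + 882.4)/EI = 896.5/EI
A unit hogging moment at B produces rotation L₁/(3EI) + L₂/(3EI) = 4.267/EI.
Compatibility: M_B·(L₁+L₂)/(3EI) = θ_0, giving M_B = 210.1 kN·m (hogging).
Span AB, ΣM about A with M_B applied at B: R_B^{AB}·3 = 70.5 + 210.1, so R_B^{AB} = 93.54 kN and R_A = 35.25 − 93.54 = -58.29 kN.

R_A = -58.29 kN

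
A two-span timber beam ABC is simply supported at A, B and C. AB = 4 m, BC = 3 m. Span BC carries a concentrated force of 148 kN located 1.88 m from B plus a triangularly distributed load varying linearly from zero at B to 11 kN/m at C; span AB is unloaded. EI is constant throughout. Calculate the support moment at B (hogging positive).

Release continuity at B by inserting a hinge; the redundant is the internal moment M_B. The primary structure is two simply-supported spans AB and BC.
End slopes at the hinge B, treating each span as simply supported:
  span BC: point load 148 at a = 1.88: Pab(L + b)/(6LEI) = 71.33/EI
  span BC: triangular load, peak 11: 7w₀L³/(360EI) = 5.775/EI
  relative rotation θ_0 = (0 + 77.1)/EI = 77.1/EI
A unit hogging moment at B produces rotation L₁/(3EI) + L₂/(3EI) = 2.333/EI.
Compatibility: M_B·(L₁+L₂)/(3EI) = θ_0, giving M_B = 33.04 kN·m (hogging).

M_B = 33.04 kN·m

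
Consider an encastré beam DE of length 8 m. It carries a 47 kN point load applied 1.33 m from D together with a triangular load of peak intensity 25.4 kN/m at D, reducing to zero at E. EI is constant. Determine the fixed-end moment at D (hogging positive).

Take the two fixed-end moments M_D, M_E as redundants; the released structure is the simple span DE.
End rotations of the released simple span under the applied load (×1/EI):
  at D: point load 47 at a = 1.33: Pab(L + b)/(6LEI) = 127.4/EI
  at E: point load 47 at a = 1.33: Pab(L + a)/(6LEI) = 81.04/EI
  at D: triangular load, peak 25.4: w₀L³/(45EI) = 289/EI
  at E: triangular load, peak 25.4: 7w₀L³/(360EI) = 252.9/EI
  θ_D0 = 416.4/EI,  θ_E0 = 333.9/EI
Flexibility coefficients: a unit moment at one end gives L/(3EI) there and L/(6EI) at the far end, so f₁₁ = f₂₂ = 2.667/EI and f₁₂ = f₂₁ = 1.333/EI.
Compatibility — zero rotation at each built-in end:
  2.667 M_D + 1.333 M_E = 416.4
  1.333 M_D + 2.667 M_E = 333.9
Solving the pair gives M_D = 124.7 kN·m and M_E = 62.85 kN·m (hogging).

M_D = 124.7 kN·m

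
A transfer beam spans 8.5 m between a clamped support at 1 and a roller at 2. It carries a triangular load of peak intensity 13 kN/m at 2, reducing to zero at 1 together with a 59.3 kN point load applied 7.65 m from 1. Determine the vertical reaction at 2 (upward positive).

R_2 = 80.82 kN

Remove the prop at 2; the released (primary) structure is a cantilever built in at 1.
Free-end deflection of the primary structure under the applied loading (downward +):
  triangular load, peak 13 at the free end: 11w₀L⁴/(120EI) = 6221/EI
  point load 59.3 at a = 7.65: Pa²(3L − a)/(6EI) = 10324/EI
  δ_0 = 16545/EI
Tip deflection under a unit load at 2: L³/(3EI) = 204.7/EI.
Compatibility at 2: δ_0 − R_2·δ_{22} = 0, so R_2 = 16545/204.7 = 80.82 kN.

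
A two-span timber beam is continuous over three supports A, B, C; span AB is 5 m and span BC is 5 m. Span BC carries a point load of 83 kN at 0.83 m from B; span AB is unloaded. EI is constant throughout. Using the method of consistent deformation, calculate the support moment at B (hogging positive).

Take M_B as the redundant. Released structure: two simple spans AB and BC with a hinge at B.
Discontinuity in slope at B on the released structure — sum the simple-span end rotations:
  span BC: point load 83 at a = 0.83: Pab(L + b)/(6LEI) = 87.81/EI
  relative rotation θ_0 = (0 + 87.81)/EI = 87.81/EI
A unit hogging moment at B produces rotation L₁/(3EI) + L₂/(3EI) = 3.333/EI.
Slope continuity at B: θ_0 = M_B·3.333/EI, so M_B = 87.81/3.333 = 26.34 kN·m (hogging).

M_B = 26.34 kN·m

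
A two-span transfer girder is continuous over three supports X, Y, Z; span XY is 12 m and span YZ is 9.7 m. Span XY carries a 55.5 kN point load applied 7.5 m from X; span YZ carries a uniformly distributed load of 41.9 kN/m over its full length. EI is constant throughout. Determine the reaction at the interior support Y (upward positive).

R_Y = 292 kN

Take M_Y as the redundant. Released structure: two simple spans XY and YZ with a hinge at Y.
End slopes at the hinge Y, treating each span as simply supported:
  span XY: point load 55.5 at a = 7.5: Pab(L + a)/(6LEI) = 507.3/EI
  span YZ: UDL 41.9: wL³/(24EI) = 1593/EI
  relative rotation θ_0 = (507.3 + 1593)/EI = 2101/EI
A unit hogging moment at Y produces rotation L₁/(3EI) + L₂/(3EI) = 7.233/EI.
Compatibility: M_Y·(L₁+L₂)/(3EI) = θ_0, giving M_Y = 290.4 kN·m (hogging).
Span XY, ΣM about X with M_Y applied at Y: R_Y^{XY}·12 = 416.2 + 290.4, so R_Y^{XY} = 58.89 kN and R_X = 55.5 − 58.89 = -3.389 kN.
Span YZ, ΣM about Z: R_Y^{YZ}·9.7 = 1971 + 290.4, so R_Y^{YZ} = 233.2 kN and R_Z = 406.4 − 233.2 = 173.3 kN.
R_Y = 58.89 + 233.2 = 292 kN.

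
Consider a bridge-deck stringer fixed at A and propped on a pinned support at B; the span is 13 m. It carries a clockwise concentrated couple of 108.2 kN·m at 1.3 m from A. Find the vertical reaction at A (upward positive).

R_A = -2.372 kN

Choose R_B as the redundant. The primary structure is the cantilever fixed at A.
Downward deflection at the released point B due to the loads:
  clockwise couple 108.2 at a = 1.3: M₀a(2L − a)/(2EI) = 1737/EI
Tip deflection under a unit load at B: L³/(3EI) = 732.3/EI.
Compatibility at B: δ_0 − R_B·δ_{BB} = 0, so R_B = 1737/732.3 = 2.372 kN.
Vertical equilibrium: R_A = ΣP − R_B = 0 − 2.372 = -2.372 kN.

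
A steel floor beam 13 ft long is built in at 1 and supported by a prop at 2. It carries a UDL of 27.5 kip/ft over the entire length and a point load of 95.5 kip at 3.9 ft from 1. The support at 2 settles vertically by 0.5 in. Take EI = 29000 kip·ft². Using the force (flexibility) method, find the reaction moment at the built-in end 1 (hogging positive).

Release the roller at 2. Primary structure: cantilever fixed at 1.
Primary-structure tip deflection at 2 by superposition:
  UDL 27.5: wL⁴/(8EI) = 98178/EI
  point load 95.5 at a = 3.9: Pa²(3L − a)/(6EI) = 8497/EI
  δ_0 = 106676/EI
Tip deflection under a unit load at 2: L³/(3EI) = 732.3/EI.
With EI = 29000 kip·ft²: δ_0 = 3.6785 ft and δ_{22} = 0.025253 ft/kip.
Compatibility — the beam at 2 must follow the support down by 0.04167 ft: δ_0 − R_2·δ_{22} = 0.04167, so R_2 = (3.6785 − 0.04167)/0.025253 = 144 kip.
Moment equilibrium about 1: M_1 = Σ(load moments about 1) − R_2·L = 2696 − 144×13 = 824 kip·ft.

M_1 = 824 kip·ft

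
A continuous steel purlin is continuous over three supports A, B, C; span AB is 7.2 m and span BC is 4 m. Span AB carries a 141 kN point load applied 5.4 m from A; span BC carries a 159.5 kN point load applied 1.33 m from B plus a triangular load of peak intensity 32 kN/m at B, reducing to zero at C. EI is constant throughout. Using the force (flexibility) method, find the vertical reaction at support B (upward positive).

R_B = 317.7 kN

Take M_B as the redundant. Released structure: two simple spans AB and BC with a hinge at B.
End slopes at the hinge B, treating each span as simply supported:
  span AB: point load 141 at a = 5.4: Pab(L + a)/(6LEI) = 399.7/EI
  span BC: point load 159.5 at a = 1.33: Pab(L + b)/(6LEI) = 157.4/EI
  span BC: triangular load, peak 32: w₀L³/(45EI) = 45.51/EI
  relative rotation θ_0 = (399.7 + 202.9)/EI = 602.7/EI
A unit hogging moment at B produces rotation L₁/(3EI) + L₂/(3EI) = 3.733/EI.
Compatibility: M_B·(L₁+L₂)/(3EI) = θ_0, giving M_B = 161.4 kN·m (hogging).
Span AB, ΣM about A with M_B applied at B: R_B^{AB}·7.2 = 761.4 + 161.4, so R_B^{AB} = 128.2 kN and R_A = 141 − 128.2 = 12.83 kN.
Span BC, ΣM about C: R_B^{BC}·4 = 596.5 + 161.4, so R_B^{BC} = 189.5 kN and R_C = 223.5 − 189.5 = 34.01 kN.
R_B = 128.2 + 189.5 = 317.7 kN.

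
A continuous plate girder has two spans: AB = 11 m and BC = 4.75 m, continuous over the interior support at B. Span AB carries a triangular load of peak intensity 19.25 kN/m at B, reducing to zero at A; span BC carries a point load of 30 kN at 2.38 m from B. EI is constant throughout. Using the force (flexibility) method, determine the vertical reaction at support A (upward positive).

Take M_B as the redundant. Released structure: two simple spans AB and BC with a hinge at B.
End slopes at the hinge B, treating each span as simply supported:
  span AB: triangular load, peak 19.25: w₀L³/(45EI) = 569.4/EI
  span BC: point load 30 at a = 2.38: Pab(L + b)/(6LEI) = 42.27/EI
  relative rotation θ_0 = (569.4 + 42.27)/EI = 611.6/EI
A unit hogging moment at B produces rotation L₁/(3EI) + L₂/(3EI) = 5.25/EI.
Compatibility: M_B·(L₁+L₂)/(3EI) = θ_0, giving M_B = 116.5 kN·m (hogging).
Span AB, ΣM about A with M_B applied at B: R_B^{AB}·11 = 776.4 + 116.5, so R_B^{AB} = 81.17 kN and R_A = 105.9 − 81.17 = 24.7 kN.

R_A = 24.7 kN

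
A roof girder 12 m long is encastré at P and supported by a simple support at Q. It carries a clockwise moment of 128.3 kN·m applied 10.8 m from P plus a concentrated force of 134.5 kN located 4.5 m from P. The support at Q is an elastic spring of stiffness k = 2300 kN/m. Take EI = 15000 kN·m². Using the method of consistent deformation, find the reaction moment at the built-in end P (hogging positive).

M_P = 250.6 kN·m

Release the roller at Q. Primary structure: cantilever fixed at P.
Primary-structure tip deflection at Q by superposition:
  clockwise couple 128.3 at a = 10.8: M₀a(2L − a)/(2EI) = 9145/EI
  point load 134.5 at a = 4.5: Pa²(3L − a)/(6EI) = 14299/EI
  δ_0 = 23444/EI
Flexibility coefficient — unit upward force at Q: δ_{QQ} = L³/(3EI) = 576/EI.
With EI = 15000 kN·m²: δ_0 = 1.563 m and δ_{QQ} = 0.0384 m/kN.
Compatibility — the spring shortens by R_Q/k under the reaction it provides: δ_0 − R_Q·δ_{QQ} = R_Q/k. With 1/k = 0.000435 m/kN, R_Q = δ_0 / (δ_{QQ} + 1/k) = 1.563 / (0.0384 + 0.000435) = 40.25 kN.
Moment equilibrium about P: M_P = Σ(load moments about P) − R_Q·L = 733.5 − 40.25×12 = 250.6 kN·m.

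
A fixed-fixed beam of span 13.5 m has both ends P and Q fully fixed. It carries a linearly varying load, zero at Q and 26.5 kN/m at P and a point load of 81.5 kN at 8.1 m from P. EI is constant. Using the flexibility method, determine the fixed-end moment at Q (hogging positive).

M_Q = 319.4 kN·m

Release both end moments; the primary structure is a simply-supported span PQ with redundants M_P and M_Q.
On the primary (simply-supported) span, the end slopes from the loading are:
  at P: triangular load, peak 26.5: w₀L³/(45EI) = 1449/EI
  at Q: triangular load, peak 26.5: 7w₀L³/(360EI) = 1268/EI
  at P: point load 81.5 at a = 8.1: Pab(L + b)/(6LEI) = 831.8/EI
  at Q: point load 81.5 at a = 8.1: Pab(L + a)/(6LEI) = 950.6/EI
  θ_P0 = 2281/EI,  θ_Q0 = 2218/EI
Flexibility coefficients: a unit moment at one end gives L/(3EI) there and L/(6EI) at the far end, so f₁₁ = f₂₂ = 4.5/EI and f₁₂ = f₂₁ = 2.25/EI.
Compatibility — zero rotation at each built-in end:
  4.5 M_P + 2.25 M_Q = 2281
  2.25 M_P + 4.5 M_Q = 2218
Solving the pair gives M_P = 347.1 kN·m and M_Q = 319.4 kN·m (hogging).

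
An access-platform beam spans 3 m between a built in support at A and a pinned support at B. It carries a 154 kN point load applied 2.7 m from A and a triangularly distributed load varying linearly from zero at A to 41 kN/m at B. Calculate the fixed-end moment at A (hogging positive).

Release the roller at B. Primary structure: cantilever fixed at A.
Downward deflection at the released point B due to the loads:
  point load 154 at a = 2.7: Pa²(3L − a)/(6EI) = 1179/EI
  triangular load, peak 41 at the free end: 11w₀L⁴/(120EI) = 304.4/EI
  δ_0 = 1483/EI
Flexibility coefficient — unit upward force at B: δ_{BB} = L³/(3EI) = 9/EI.
Compatibility at B: δ_0 − R_B·δ_{BB} = 0, so R_B = 1483/9 = 164.8 kN.
Moment equilibrium about A: M_A = Σ(load moments about A) − R_B·L = 538.8 − 164.8×3 = 44.39 kN·m.

M_A = 44.39 kN·m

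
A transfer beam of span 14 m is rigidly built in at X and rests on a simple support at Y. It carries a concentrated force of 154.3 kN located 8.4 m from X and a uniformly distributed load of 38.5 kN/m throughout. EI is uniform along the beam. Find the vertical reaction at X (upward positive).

R_X = 424.5 kN

Release the roller at Y. Primary structure: cantilever fixed at X.
Deflection at Y on the released cantilever, summing each load's contribution:
  point load 154.3 at a = 8.4: Pa²(3L − a)/(6EI) = 60969/EI
  UDL 38.5: wL⁴/(8EI) = 184877/EI
  δ_0 = 245846/EI
Tip deflection under a unit load at Y: L³/(3EI) = 914.7/EI.
Compatibility at Y: δ_0 − R_Y·δ_{YY} = 0, so R_Y = 245846/914.7 = 268.8 kN.
Vertical equilibrium: R_X = ΣP − R_Y = 693.3 − 268.8 = 424.5 kN.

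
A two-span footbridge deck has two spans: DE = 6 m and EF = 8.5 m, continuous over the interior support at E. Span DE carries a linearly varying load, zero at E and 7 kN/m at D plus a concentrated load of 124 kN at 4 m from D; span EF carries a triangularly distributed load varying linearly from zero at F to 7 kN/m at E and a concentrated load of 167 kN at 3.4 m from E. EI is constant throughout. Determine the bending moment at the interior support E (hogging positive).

Take M_E as the redundant. Released structure: two simple spans DE and EF with a hinge at E.
Rotations at E on the released spans (each span's end-slope, ×1/EI):
  span DE: triangular load, peak 7: 7w₀L³/(360EI) = 29.4/EI
  span DE: point load 124 at a = 4: Pab(L + a)/(6LEI) = 275.6/EI
  span EF: triangular load, peak 7: w₀L³/(45EI) = 95.53/EI
  span EF: point load 167 at a = 3.4: Pab(L + b)/(6LEI) = 772.2/EI
  relative rotation θ_0 = (305 + 867.7)/EI = 1173/EI
A unit hogging moment at E produces rotation L₁/(3EI) + L₂/(3EI) = 4.833/EI.
Slope continuity at E: θ_0 = M_E·4.833/EI, so M_E = 1173/4.833 = 242.6 kN·m (hogging).

M_E = 242.6 kN·m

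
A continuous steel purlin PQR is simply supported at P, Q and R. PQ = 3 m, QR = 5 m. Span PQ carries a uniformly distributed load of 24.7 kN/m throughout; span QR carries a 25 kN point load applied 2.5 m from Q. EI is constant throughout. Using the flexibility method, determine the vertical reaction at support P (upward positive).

Release continuity at Q by inserting a hinge; the redundant is the internal moment M_Q. The primary structure is two simply-supported spans PQ and QR.
End slopes at the hinge Q, treating each span as simply supported:
  span PQ: UDL 24.7: wL³/(24EI) = 27.79/EI
  span QR: point load 25 at a = 2.5: Pab(L + b)/(6LEI) = 39.06/EI
  relative rotation θ_0 = (27.79 + 39.06)/EI = 66.85/EI
A unit hogging moment at Q produces rotation L₁/(3EI) + L₂/(3EI) = 2.667/EI.
Slope continuity at Q: θ_0 = M_Q·2.667/EI, so M_Q = 66.85/2.667 = 25.07 kN·m (hogging).
Span PQ, ΣM about P with M_Q applied at Q: R_Q^{PQ}·3 = 111.2 + 25.07, so R_Q^{PQ} = 45.41 kN and R_P = 74.1 − 45.41 = 28.69 kN.

R_P = 28.69 kN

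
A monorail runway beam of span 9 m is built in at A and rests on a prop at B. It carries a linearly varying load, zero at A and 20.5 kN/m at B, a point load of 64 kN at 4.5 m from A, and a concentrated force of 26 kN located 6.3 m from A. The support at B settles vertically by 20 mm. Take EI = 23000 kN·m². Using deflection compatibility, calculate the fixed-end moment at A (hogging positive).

Release the roller at B. Primary structure: cantilever fixed at A.
Primary-structure tip deflection at B by superposition:
  triangular load, peak 20.5 at the free end: 11w₀L⁴/(120EI) = 12329/EI
  point load 64 at a = 4.5: Pa²(3L − a)/(6EI) = 4860/EI
  point load 26 at a = 6.3: Pa²(3L − a)/(6EI) = 3560/EI
  δ_0 = 20749/EI
Tip deflection under a unit load at B: L³/(3EI) = 243/EI.
With EI = 23000 kN·m²: δ_0 = 0.90215 m and δ_{BB} = 0.010565 m/kN.
Compatibility — the beam at B must follow the support down by 0.02 m: δ_0 − R_B·δ_{BB} = 0.02, so R_B = (0.90215 − 0.02)/0.010565 = 83.5 kN.
Moment equilibrium about A: M_A = Σ(load moments about A) − R_B·L = 1005 − 83.5×9 = 253.8 kN·m.

M_A = 253.8 kN·m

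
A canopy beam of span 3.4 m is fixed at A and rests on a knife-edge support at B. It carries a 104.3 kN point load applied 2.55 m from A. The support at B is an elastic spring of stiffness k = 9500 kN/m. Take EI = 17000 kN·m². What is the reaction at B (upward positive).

R_B = 58.07 kN

Release the roller at B. Primary structure: cantilever fixed at A.
Primary-structure tip deflection at B by superposition:
  point load 104.3 at a = 2.55: Pa²(3L − a)/(6EI) = 864.7/EI
Tip deflection under a unit load at B: L³/(3EI) = 13.1/EI.
With EI = 17000 kN·m²: δ_0 = 0.050866 m and δ_{BB} = 0.000771 m/kN.
Compatibility — the spring shortens by R_B/k under the reaction it provides: δ_0 − R_B·δ_{BB} = R_B/k. With 1/k = 0.000105 m/kN, R_B = δ_0 / (δ_{BB} + 1/k) = 0.050866 / (0.000771 + 0.000105) = 58.07 kN.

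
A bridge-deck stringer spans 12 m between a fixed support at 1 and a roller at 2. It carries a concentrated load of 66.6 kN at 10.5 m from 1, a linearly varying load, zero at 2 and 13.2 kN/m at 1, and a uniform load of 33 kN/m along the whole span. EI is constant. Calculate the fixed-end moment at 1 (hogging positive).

Remove the prop at 2; the released (primary) structure is a cantilever built in at 1.
Downward deflection at the released point 2 due to the loads:
  point load 66.6 at a = 10.5: Pa²(3L − a)/(6EI) = 31206/EI
  triangular load, peak 13.2 at the fixed end: w₀L⁴/(30EI) = 9124/EI
  UDL 33: wL⁴/(8EI) = 85536/EI
  δ_0 = 125866/EI
Flexibility coefficient — unit upward force at 2: δ_{22} = L³/(3EI) = 576/EI.
Compatibility at 2: δ_0 − R_2·δ_{22} = 0, so R_2 = 125866/576 = 218.5 kN.
Moment equilibrium about 1: M_1 = Σ(load moments about 1) − R_2·L = 3392 − 218.5×12 = 769.9 kN·m.

M_1 = 769.9 kN·m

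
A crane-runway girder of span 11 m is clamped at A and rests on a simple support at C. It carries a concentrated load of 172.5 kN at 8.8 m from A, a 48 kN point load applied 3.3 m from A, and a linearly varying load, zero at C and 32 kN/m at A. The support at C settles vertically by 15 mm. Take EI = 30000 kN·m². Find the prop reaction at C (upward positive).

R_C = 161.5 kN

Take the reaction at C as the redundant and release it; the primary structure is a cantilever fixed at A.
Downward deflection at the released point C due to the loads:
  point load 172.5 at a = 8.8: Pa²(3L − a)/(6EI) = 53879/EI
  point load 48 at a = 3.3: Pa²(3L − a)/(6EI) = 2587/EI
  triangular load, peak 32 at the fixed end: w₀L⁴/(30EI) = 15617/EI
  δ_0 = 72083/EI
Flexibility coefficient — unit upward force at C: δ_{CC} = L³/(3EI) = 443.7/EI.
With EI = 30000 kN·m²: δ_0 = 2.4028 m and δ_{CC} = 0.014789 m/kN.
Compatibility — the beam at C must follow the support down by 0.015 m: δ_0 − R_C·δ_{CC} = 0.015, so R_C = (2.4028 − 0.015)/0.014789 = 161.5 kN.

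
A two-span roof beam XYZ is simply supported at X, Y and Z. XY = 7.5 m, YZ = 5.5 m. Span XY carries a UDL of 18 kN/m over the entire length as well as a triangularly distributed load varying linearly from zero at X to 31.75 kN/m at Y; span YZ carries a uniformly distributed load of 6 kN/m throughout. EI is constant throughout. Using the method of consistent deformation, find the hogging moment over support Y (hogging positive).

M_Y = 151.3 kN·m

Release continuity at Y by inserting a hinge; the redundant is the internal moment M_Y. The primary structure is two simply-supported spans XY and YZ.
Rotations at Y on the released spans (each span's end-slope, ×1/EI):
  span XY: UDL 18: wL³/(24EI) = 316.4/EI
  span XY: triangular load, peak 31.75: w₀L³/(45EI) = 297.7/EI
  span YZ: UDL 6: wL³/(24EI) = 41.59/EI
  relative rotation θ_0 = (614.1 + 41.59)/EI = 655.7/EI
A unit hogging moment at Y produces rotation L₁/(3EI) + L₂/(3EI) = 4.333/EI.
Compatibility: M_Y·(L₁+L₂)/(3EI) = θ_0, giving M_Y = 151.3 kN·m (hogging).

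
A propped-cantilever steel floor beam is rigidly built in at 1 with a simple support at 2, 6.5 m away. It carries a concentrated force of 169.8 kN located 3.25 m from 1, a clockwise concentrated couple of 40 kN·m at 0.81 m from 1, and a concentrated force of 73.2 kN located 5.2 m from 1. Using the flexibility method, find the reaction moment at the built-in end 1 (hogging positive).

M_1 = 278.6 kN·m

Take the reaction at 2 as the redundant and release it; the primary structure is a cantilever fixed at 1.
Deflection at 2 on the released cantilever, summing each load's contribution:
  point load 169.8 at a = 3.25: Pa²(3L − a)/(6EI) = 4857/EI
  clockwise couple 40 at a = 0.81: M₀a(2L − a)/(2EI) = 197.5/EI
  point load 73.2 at a = 5.2: Pa²(3L − a)/(6EI) = 4717/EI
  δ_0 = 9772/EI
Flexibility coefficient — unit upward force at 2: δ_{22} = L³/(3EI) = 91.54/EI.
Compatibility at 2: δ_0 − R_2·δ_{22} = 0, so R_2 = 9772/91.54 = 106.8 kN.
Moment equilibrium about 1: M_1 = Σ(load moments about 1) − R_2·L = 972.5 − 106.8×6.5 = 278.6 kN·m.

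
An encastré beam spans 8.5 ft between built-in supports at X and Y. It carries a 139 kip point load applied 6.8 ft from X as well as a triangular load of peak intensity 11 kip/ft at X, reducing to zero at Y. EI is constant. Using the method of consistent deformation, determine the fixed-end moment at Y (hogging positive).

Take the two fixed-end moments M_X, M_Y as redundants; the released structure is the simple span XY.
On the primary (simply-supported) span, the end slopes from the loading are:
  at X: point load 139 at a = 6.8: Pab(L + b)/(6LEI) = 321.4/EI
  at Y: point load 139 at a = 6.8: Pab(L + a)/(6LEI) = 482.1/EI
  at X: triangular load, peak 11: w₀L³/(45EI) = 150.1/EI
  at Y: triangular load, peak 11: 7w₀L³/(360EI) = 131.4/EI
  θ_X0 = 471.5/EI,  θ_Y0 = 613.4/EI
Flexibility coefficients: a unit moment at one end gives L/(3EI) there and L/(6EI) at the far end, so f₁₁ = f₂₂ = 2.833/EI and f₁₂ = f₂₁ = 1.417/EI.
Compatibility — zero rotation at each built-in end:
  2.833 M_X + 1.417 M_Y = 471.5
  1.417 M_X + 2.833 M_Y = 613.4
Solving the pair gives M_X = 77.55 kip·ft and M_Y = 177.7 kip·ft (hogging).

M_Y = 177.7 kip·ft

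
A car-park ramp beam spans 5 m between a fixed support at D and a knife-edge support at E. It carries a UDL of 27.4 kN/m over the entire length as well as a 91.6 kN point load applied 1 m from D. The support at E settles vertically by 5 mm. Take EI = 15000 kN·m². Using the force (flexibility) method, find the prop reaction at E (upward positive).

Take the reaction at E as the redundant and release it; the primary structure is a cantilever fixed at D.
Free-end deflection of the primary structure under the applied loading (downward +):
  UDL 27.4: wL⁴/(8EI) = 2141/EI
  point load 91.6 at a = 1: Pa²(3L − a)/(6EI) = 213.7/EI
  δ_0 = 2354/EI
Tip deflection under a unit load at E: L³/(3EI) = 41.67/EI.
With EI = 15000 kN·m²: δ_0 = 0.15696 m and δ_{EE} = 0.002778 m/kN.
Compatibility — the beam at E must follow the support down by 0.005 m: δ_0 − R_E·δ_{EE} = 0.005, so R_E = (0.15696 − 0.005)/0.002778 = 54.7 kN.

R_E = 54.7 kN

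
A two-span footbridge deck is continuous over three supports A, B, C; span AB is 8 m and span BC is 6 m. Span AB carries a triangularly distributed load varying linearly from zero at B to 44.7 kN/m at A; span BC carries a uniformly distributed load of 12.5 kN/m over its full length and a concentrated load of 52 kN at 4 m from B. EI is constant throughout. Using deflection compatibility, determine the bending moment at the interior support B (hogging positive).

Release continuity at B by inserting a hinge; the redundant is the internal moment M_B. The primary structure is two simply-supported spans AB and BC.
Rotations at B on the released spans (each span's end-slope, ×1/EI):
  span AB: triangular load, peak 44.7: 7w₀L³/(360EI) = 445/EI
  span BC: UDL 12.5: wL³/(24EI) = 112.5/EI
  span BC: point load 52 at a = 4: Pab(L + b)/(6LEI) = 92.44/EI
  relative rotation θ_0 = (445 + 204.9)/EI = 650/EI
A unit hogging moment at B produces rotation L₁/(3EI) + L₂/(3EI) = 4.667/EI.
Slope continuity at B: θ_0 = M_B·4.667/EI, so M_B = 650/4.667 = 139.3 kN·m (hogging).

M_B = 139.3 kN·m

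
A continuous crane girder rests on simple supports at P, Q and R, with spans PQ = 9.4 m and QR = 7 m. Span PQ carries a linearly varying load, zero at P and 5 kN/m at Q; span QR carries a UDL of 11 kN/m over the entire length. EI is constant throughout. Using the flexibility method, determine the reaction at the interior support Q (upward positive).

R_Q = 65.54 kN

Release continuity at Q by inserting a hinge; the redundant is the internal moment M_Q. The primary structure is two simply-supported spans PQ and QR.
Discontinuity in slope at Q on the released structure — sum the simple-span end rotations:
  span PQ: triangular load, peak 5: w₀L³/(45EI) = 92.29/EI
  span QR: UDL 11: wL³/(24EI) = 157.2/EI
  relative rotation θ_0 = (92.29 + 157.2)/EI = 249.5/EI
A unit hogging moment at Q produces rotation L₁/(3EI) + L₂/(3EI) = 5.467/EI.
Slope continuity at Q: θ_0 = M_Q·5.467/EI, so M_Q = 249.5/5.467 = 45.64 kN·m (hogging).
Span PQ, ΣM about P with M_Q applied at Q: R_Q^{PQ}·9.4 = 147.3 + 45.64, so R_Q^{PQ} = 20.52 kN and R_P = 23.5 − 20.52 = 2.978 kN.
Span QR, ΣM about R: R_Q^{QR}·7 = 269.5 + 45.64, so R_Q^{QR} = 45.02 kN and R_R = 77 − 45.02 = 31.98 kN.
R_Q = 20.52 + 45.02 = 65.54 kN.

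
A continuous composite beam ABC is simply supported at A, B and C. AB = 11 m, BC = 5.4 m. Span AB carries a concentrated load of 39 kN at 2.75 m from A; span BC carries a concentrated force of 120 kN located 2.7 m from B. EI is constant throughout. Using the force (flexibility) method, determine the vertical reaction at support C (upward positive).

Take M_B as the redundant. Released structure: two simple spans AB and BC with a hinge at B.
Rotations at B on the released spans (each span's end-slope, ×1/EI):
  span AB: point load 39 at a = 2.75: Pab(L + a)/(6LEI) = 184.3/EI
  span BC: point load 120 at a = 2.7: Pab(L + b)/(6LEI) = 218.7/EI
  relative rotation θ_0 = (184.3 + 218.7)/EI = 403/EI
A unit hogging moment at B produces rotation L₁/(3EI) + L₂/(3EI) = 5.467/EI.
Slope continuity at B: θ_0 = M_B·5.467/EI, so M_B = 403/5.467 = 73.73 kN·m (hogging).
Span BC, ΣM about C: R_B^{BC}·5.4 = 324 + 73.73, so R_B^{BC} = 73.65 kN and R_C = 120 − 73.65 = 46.35 kN.

R_C = 46.35 kN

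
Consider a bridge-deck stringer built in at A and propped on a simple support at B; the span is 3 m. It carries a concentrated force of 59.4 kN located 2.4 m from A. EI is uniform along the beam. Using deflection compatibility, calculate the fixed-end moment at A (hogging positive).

M_A = 17.11 kN·m

Remove the prop at B; the released (primary) structure is a cantilever built in at A.
Primary-structure tip deflection at B by superposition:
  point load 59.4 at a = 2.4: Pa²(3L − a)/(6EI) = 376.4/EI
Flexibility coefficient — unit upward force at B: δ_{BB} = L³/(3EI) = 9/EI.
Compatibility at B: δ_0 − R_B·δ_{BB} = 0, so R_B = 376.4/9 = 41.82 kN.
Moment equilibrium about A: M_A = Σ(load moments about A) − R_B·L = 142.6 − 41.82×3 = 17.11 kN·m.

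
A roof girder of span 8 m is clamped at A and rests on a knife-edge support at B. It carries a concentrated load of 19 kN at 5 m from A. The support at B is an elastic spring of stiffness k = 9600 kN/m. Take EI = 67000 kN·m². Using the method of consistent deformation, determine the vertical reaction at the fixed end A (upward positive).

Take the reaction at B as the redundant and release it; the primary structure is a cantilever fixed at A.
Free-end deflection of the primary structure under the applied loading (downward +):
  point load 19 at a = 5: Pa²(3L − a)/(6EI) = 1504/EI
Flexibility coefficient — unit upward force at B: δ_{BB} = L³/(3EI) = 170.7/EI.
With EI = 67000 kN·m²: δ_0 = 0.02245 m and δ_{BB} = 0.002547 m/kN.
Compatibility — the spring shortens by R_B/k under the reaction it provides: δ_0 − R_B·δ_{BB} = R_B/k. With 1/k = 0.000104 m/kN, R_B = δ_0 / (δ_{BB} + 1/k) = 0.02245 / (0.002547 + 0.000104) = 8.467 kN.
Vertical equilibrium: R_A = ΣP − R_B = 19 − 8.467 = 10.53 kN.

R_A = 10.53 kN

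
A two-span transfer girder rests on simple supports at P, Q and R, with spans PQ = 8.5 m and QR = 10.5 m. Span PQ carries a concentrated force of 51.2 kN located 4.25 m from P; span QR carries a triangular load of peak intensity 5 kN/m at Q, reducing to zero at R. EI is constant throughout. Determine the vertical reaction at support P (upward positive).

Release continuity at Q by inserting a hinge; the redundant is the internal moment M_Q. The primary structure is two simply-supported spans PQ and QR.
Discontinuity in slope at Q on the released structure — sum the simple-span end rotations:
  span PQ: point load 51.2 at a = 4.25: Pab(L + a)/(6LEI) = 231.2/EI
  span QR: triangular load, peak 5: w₀L³/(45EI) = 128.6/EI
  relative rotation θ_0 = (231.2 + 128.6)/EI = 359.8/EI
A unit hogging moment at Q produces rotation L₁/(3EI) + L₂/(3EI) = 6.333/EI.
Slope continuity at Q: θ_0 = M_Q·6.333/EI, so M_Q = 359.8/6.333 = 56.81 kN·m (hogging).
Span PQ, ΣM about P with M_Q applied at Q: R_Q^{PQ}·8.5 = 217.6 + 56.81, so R_Q^{PQ} = 32.28 kN and R_P = 51.2 − 32.28 = 18.92 kN.

R_P = 18.92 kN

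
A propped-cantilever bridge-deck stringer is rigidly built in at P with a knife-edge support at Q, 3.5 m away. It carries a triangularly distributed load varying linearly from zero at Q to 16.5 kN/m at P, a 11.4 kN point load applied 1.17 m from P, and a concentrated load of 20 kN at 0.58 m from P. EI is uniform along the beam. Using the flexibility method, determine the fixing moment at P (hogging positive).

M_P = 29.75 kN·m

Take the reaction at Q as the redundant and release it; the primary structure is a cantilever fixed at P.
Downward deflection at the released point Q due to the loads:
  triangular load, peak 16.5 at the fixed end: w₀L⁴/(30EI) = 82.53/EI
  point load 11.4 at a = 1.17: Pa²(3L − a)/(6EI) = 24.27/EI
  point load 20 at a = 0.58: Pa²(3L − a)/(6EI) = 11.12/EI
  δ_0 = 117.9/EI
Flexibility coefficient — unit upward force at Q: δ_{QQ} = L³/(3EI) = 14.29/EI.
Compatibility at Q: δ_0 − R_Q·δ_{QQ} = 0, so R_Q = 117.9/14.29 = 8.251 kN.
Moment equilibrium about P: M_P = Σ(load moments about P) − R_Q·L = 58.63 − 8.251×3.5 = 29.75 kN·m.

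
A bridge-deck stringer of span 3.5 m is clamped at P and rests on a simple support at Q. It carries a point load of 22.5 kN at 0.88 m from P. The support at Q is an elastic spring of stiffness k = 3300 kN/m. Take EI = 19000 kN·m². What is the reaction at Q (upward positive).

R_Q = 1.393 kN

Remove the prop at Q; the released (primary) structure is a cantilever built in at P.
Free-end deflection of the primary structure under the applied loading (downward +):
  point load 22.5 at a = 0.88: Pa²(3L − a)/(6EI) = 27.94/EI
Tip deflection under a unit load at Q: L³/(3EI) = 14.29/EI.
With EI = 19000 kN·m²: δ_0 = 0.00147 m and δ_{QQ} = 0.000752 m/kN.
Compatibility — the spring shortens by R_Q/k under the reaction it provides: δ_0 − R_Q·δ_{QQ} = R_Q/k. With 1/k = 0.000303 m/kN, R_Q = δ_0 / (δ_{QQ} + 1/k) = 0.00147 / (0.000752 + 0.000303) = 1.393 kN.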